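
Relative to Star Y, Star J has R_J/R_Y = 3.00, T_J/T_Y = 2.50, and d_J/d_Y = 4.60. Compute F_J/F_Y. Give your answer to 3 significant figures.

L_J/L_Y = (R_J/R_Y)²(T_J/T_Y)⁴ = (3.00)² × (2.50)⁴ = 351.6.
F_J/F_Y = (L_J/L_Y)/(d_J/d_Y)² = 351.6 / (4.60)² = 16.61.

16.6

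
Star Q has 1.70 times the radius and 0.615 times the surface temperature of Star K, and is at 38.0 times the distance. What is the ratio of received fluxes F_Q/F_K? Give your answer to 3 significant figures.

L_Q/L_K = (R_Q/R_K)²(T_Q/T_K)⁴ = (1.70)² × (0.615)⁴ = 0.4134.
F_Q/F_K = (L_Q/L_K)/(d_Q/d_K)² = 0.4134 / (38.0)² = 2.863×10^-4.

2.86×10^-4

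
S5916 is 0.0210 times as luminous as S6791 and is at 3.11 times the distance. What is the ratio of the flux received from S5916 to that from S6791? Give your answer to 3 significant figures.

F = L/(4πd²), so F_S5916/F_S6791 = (L_S5916/L_S6791) / (d_S5916/d_S6791)²
= 0.0210 / (3.11)² = 0.0210 / 9.672 = 0.002171.

0.00217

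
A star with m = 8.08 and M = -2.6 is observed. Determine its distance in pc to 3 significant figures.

1.37×10^3 pc

m − M = 5 log₁₀(d/10 pc)
8.08 − (-2.6) = 10.68 = 5 log₁₀(d/10)
d = 10 × 10^(10.68/5) = 10 × 10^2.136 = 1368 pc.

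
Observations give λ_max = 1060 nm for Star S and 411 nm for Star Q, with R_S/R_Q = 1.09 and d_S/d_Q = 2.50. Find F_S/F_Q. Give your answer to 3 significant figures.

Wien's law: T_S/T_Q = λ_Q/λ_S = 411/1060 = 0.3877.
L_S/L_Q = (R_S/R_Q)²(T_S/T_Q)⁴ = (1.09)²(0.3877)⁴ = 0.02685.
F_S/F_Q = (L_S/L_Q)/(d_S/d_Q)² = 0.02685/(2.50)² = 0.004297.

0.00430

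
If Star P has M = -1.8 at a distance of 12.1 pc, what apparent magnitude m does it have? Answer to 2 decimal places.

m = M + 5 log₁₀(d/10 pc) = -1.8 + 5 log₁₀(12.1/10)
  = -1.8 + 5 × 0.083 = -1.8 + 0.41 = -1.39.

-1.39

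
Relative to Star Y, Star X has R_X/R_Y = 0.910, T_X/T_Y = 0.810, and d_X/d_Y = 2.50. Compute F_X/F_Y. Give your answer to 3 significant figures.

L_X/L_Y = (R_X/R_Y)²(T_X/T_Y)⁴ = (0.910)² × (0.810)⁴ = 0.3565.
F_X/F_Y = (L_X/L_Y)/(d_X/d_Y)² = 0.3565 / (2.50)² = 0.05704.

0.0570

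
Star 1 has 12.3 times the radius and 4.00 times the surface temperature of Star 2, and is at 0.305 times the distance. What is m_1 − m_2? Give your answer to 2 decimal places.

L_1/L_2 = (12.3)²(4.00)⁴ = 3.873×10^4.
F_1/F_2 = (L_1/L_2)/(d_1/d_2)² = 3.873×10^4/0.09302 = 4.163×10^5.
m_1 − m_2 = −2.5 log₁₀(4.163×10^5) = -14.05.

-14.05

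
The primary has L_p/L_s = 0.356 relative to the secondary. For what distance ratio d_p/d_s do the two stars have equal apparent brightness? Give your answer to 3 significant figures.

Equal flux requires L_p/d_p² = L_s/d_s², so d_p/d_s = √(L_p/L_s)
= √(0.356) = 0.5967.

0.597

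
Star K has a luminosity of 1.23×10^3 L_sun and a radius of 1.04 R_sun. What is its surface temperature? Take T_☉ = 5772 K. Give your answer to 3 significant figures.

3.35×10^4 K

T/T_☉ = (L/L_☉)^(1/4) / (R/R_☉)^(1/2)
T = 5772 × (1.23×10^3)^(1/4) / √(1.04) = 5772 × 5.922 / 1.020 = 3.352×10^4 K.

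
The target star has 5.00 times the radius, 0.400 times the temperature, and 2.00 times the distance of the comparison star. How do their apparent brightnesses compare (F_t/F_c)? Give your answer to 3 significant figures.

L_t/L_c = (R_t/R_c)²(T_t/T_c)⁴ = (5.00)² × (0.400)⁴ = 0.6400.
F_t/F_c = (L_t/L_c)/(d_t/d_c)² = 0.6400 / (2.00)² = 0.1600.

0.160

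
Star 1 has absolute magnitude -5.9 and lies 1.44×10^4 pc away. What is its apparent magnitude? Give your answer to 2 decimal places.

m = M + 5 log₁₀(d/10 pc) = -5.9 + 5 log₁₀(1.44×10^4/10)
  = -5.9 + 5 × 3.158 = -5.9 + 15.79 = 9.89.

9.89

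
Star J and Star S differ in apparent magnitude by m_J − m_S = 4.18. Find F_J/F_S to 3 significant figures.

0.0213

F_J/F_S = 10^(−(m_J − m_S)/2.5) = 10^(-4.18/2.5) = 10^-1.672 = 0.02128.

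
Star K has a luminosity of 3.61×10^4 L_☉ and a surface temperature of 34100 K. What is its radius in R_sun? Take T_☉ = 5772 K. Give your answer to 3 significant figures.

R/R_☉ = √(L/L_☉) / (T/T_☉)² = √(3.61×10^4) / (5.908)²
       = 190.0 / 34.90 = 5.444.

5.44 R_sun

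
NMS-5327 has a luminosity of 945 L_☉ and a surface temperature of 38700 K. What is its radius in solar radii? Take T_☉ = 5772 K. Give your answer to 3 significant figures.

R/R_☉ = √(L/L_☉) / (T/T_☉)² = √(945) / (6.705)²
       = 30.74 / 44.95 = 0.6838.

0.684 solar radii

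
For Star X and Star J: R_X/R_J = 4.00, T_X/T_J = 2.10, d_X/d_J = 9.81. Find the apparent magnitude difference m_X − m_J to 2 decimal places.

-1.27

L_X/L_J = (4.00)²(2.10)⁴ = 311.2.
F_X/F_J = (L_X/L_J)/(d_X/d_J)² = 311.2/96.24 = 3.233.
m_X − m_J = −2.5 log₁₀(3.233) = -1.27.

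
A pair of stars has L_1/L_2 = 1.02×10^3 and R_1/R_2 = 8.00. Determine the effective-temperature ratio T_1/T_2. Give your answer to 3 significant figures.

L ∝ R²T⁴ gives T ∝ (L/R²)^(1/4), so
T_1/T_2 = (1.02×10^3 / 8.00²)^(1/4) = (15.94)^(1/4) = 1.998.

2.00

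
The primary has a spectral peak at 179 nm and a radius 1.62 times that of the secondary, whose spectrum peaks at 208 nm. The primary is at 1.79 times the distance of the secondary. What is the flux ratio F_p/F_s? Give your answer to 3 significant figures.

Wien's law: T_p/T_s = λ_s/λ_p = 208/179 = 1.162.
L_p/L_s = (R_p/R_s)²(T_p/T_s)⁴ = (1.62)²(1.162)⁴ = 4.785.
F_p/F_s = (L_p/L_s)/(d_p/d_s)² = 4.785/(1.79)² = 1.493.

1.49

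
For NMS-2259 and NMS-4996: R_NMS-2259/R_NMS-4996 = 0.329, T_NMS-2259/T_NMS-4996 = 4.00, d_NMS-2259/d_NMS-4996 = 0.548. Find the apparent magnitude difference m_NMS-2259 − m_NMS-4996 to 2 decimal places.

L_NMS-2259/L_NMS-4996 = (0.329)²(4.00)⁴ = 27.71.
F_NMS-2259/F_NMS-4996 = (L_NMS-2259/L_NMS-4996)/(d_NMS-2259/d_NMS-4996)² = 27.71/0.3003 = 92.27.
m_NMS-2259 − m_NMS-4996 = −2.5 log₁₀(92.27) = -4.91.

-4.91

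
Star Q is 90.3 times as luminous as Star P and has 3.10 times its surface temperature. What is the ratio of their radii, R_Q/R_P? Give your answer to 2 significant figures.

0.99

L ∝ R²T⁴ gives R ∝ √L / T², so
R_Q/R_P = √(90.3) / (3.10)² = 9.503 / 9.610 = 0.9888.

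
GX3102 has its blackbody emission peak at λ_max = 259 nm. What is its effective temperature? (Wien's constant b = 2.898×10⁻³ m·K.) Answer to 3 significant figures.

T = b/λ_max = 2.898×10⁻³ / (259×10⁻⁹) = 1.119×10^4 K.

1.12×10^4 K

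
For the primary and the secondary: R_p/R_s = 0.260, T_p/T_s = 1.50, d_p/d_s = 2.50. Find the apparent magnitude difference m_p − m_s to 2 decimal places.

3.15

L_p/L_s = (0.260)²(1.50)⁴ = 0.3422.
F_p/F_s = (L_p/L_s)/(d_p/d_s)² = 0.3422/6.250 = 0.05476.
m_p − m_s = −2.5 log₁₀(0.05476) = 3.15.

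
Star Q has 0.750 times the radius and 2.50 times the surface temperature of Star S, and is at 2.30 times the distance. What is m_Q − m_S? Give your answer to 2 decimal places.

L_Q/L_S = (0.750)²(2.50)⁴ = 21.97.
F_Q/F_S = (L_Q/L_S)/(d_Q/d_S)² = 21.97/5.290 = 4.154.
m_Q − m_S = −2.5 log₁₀(4.154) = -1.55.

-1.55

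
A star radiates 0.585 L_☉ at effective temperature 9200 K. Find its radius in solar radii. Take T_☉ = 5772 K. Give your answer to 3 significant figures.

0.301 solar radii

R/R_☉ = √(L/L_☉) / (T/T_☉)² = √(0.585) / (1.594)²
       = 0.7649 / 2.541 = 0.3011.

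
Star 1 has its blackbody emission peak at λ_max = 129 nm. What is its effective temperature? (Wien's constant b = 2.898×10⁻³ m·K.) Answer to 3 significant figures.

T = b/λ_max = 2.898×10⁻³ / (129×10⁻⁹) = 2.247×10^4 K.

2.25×10^4 K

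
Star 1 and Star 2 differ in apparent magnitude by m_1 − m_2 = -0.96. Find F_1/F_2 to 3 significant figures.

F_1/F_2 = 10^(−(m_1 − m_2)/2.5) = 10^(0.96/2.5) = 10^0.384 = 2.421.

2.42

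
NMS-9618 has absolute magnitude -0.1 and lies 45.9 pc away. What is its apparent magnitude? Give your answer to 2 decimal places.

3.21

m = M + 5 log₁₀(d/10 pc) = -0.1 + 5 log₁₀(45.9/10)
  = -0.1 + 5 × 0.662 = -0.1 + 3.31 = 3.21.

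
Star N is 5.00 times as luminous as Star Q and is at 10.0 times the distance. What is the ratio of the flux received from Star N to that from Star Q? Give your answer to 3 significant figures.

0.0500

F = L/(4πd²), so F_N/F_Q = (L_N/L_Q) / (d_N/d_Q)²
= 5.00 / (10.0)² = 5.00 / 100.0 = 0.05000.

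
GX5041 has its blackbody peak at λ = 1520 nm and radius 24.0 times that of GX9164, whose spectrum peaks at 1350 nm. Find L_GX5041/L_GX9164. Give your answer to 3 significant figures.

Wien's law gives T ∝ 1/λ_max, so T_GX5041/T_GX9164 = λ_GX9164/λ_GX5041 = 1350/1520 = 0.8882.
Then L ∝ R²T⁴ gives L_GX5041/L_GX9164 = (24.0)² × (0.8882)⁴ = 576.0 × 0.6222 = 358.4.

358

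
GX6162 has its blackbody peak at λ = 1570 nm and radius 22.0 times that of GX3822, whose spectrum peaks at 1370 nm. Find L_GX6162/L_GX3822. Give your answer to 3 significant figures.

281

Wien's law gives T ∝ 1/λ_max, so T_GX6162/T_GX3822 = λ_GX3822/λ_GX6162 = 1370/1570 = 0.8726.
Then L ∝ R²T⁴ gives L_GX6162/L_GX3822 = (22.0)² × (0.8726)⁴ = 484.0 × 0.5798 = 280.6.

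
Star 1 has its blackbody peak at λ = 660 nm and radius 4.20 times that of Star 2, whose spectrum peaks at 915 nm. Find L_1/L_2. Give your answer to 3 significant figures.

65.2

Wien's law gives T ∝ 1/λ_max, so T_1/T_2 = λ_2/λ_1 = 915/660 = 1.386.
Then L ∝ R²T⁴ gives L_1/L_2 = (4.20)² × (1.386)⁴ = 17.64 × 3.694 = 65.16.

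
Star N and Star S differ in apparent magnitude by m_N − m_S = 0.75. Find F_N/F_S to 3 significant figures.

F_N/F_S = 10^(−(m_N − m_S)/2.5) = 10^(-0.75/2.5) = 10^-0.300 = 0.5012.

0.501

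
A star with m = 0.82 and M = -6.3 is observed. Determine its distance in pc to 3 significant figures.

265 pc

m − M = 5 log₁₀(d/10 pc)
0.82 − (-6.3) = 7.12 = 5 log₁₀(d/10)
d = 10 × 10^(7.12/5) = 10 × 10^1.424 = 265.5 pc.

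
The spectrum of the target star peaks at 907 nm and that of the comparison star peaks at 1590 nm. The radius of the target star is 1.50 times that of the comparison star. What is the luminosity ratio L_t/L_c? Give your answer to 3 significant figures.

21.2

Wien's law gives T ∝ 1/λ_max, so T_t/T_c = λ_c/λ_t = 1590/907 = 1.753.
Then L ∝ R²T⁴ gives L_t/L_c = (1.50)² × (1.753)⁴ = 2.250 × 9.444 = 21.25.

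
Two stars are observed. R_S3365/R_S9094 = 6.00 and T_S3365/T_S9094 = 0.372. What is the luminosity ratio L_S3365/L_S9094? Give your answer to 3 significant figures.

From the Stefan–Boltzmann law, L ∝ R²T⁴, so
L_S3365/L_S9094 = (R_S3365/R_S9094)² (T_S3365/T_S9094)⁴ = (6.00)² × (0.372)⁴ = 36.00 × 0.01915 = 0.6894.

0.689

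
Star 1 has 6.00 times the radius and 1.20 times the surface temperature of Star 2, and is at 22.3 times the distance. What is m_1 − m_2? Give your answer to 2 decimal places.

L_1/L_2 = (6.00)²(1.20)⁴ = 74.65.
F_1/F_2 = (L_1/L_2)/(d_1/d_2)² = 74.65/497.3 = 0.1501.
m_1 − m_2 = −2.5 log₁₀(0.1501) = 2.06.

2.06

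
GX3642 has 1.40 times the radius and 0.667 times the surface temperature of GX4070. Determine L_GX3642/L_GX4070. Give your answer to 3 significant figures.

0.388

From the Stefan–Boltzmann law, L ∝ R²T⁴, so
L_GX3642/L_GX4070 = (R_GX3642/R_GX4070)² (T_GX3642/T_GX4070)⁴ = (1.40)² × (0.667)⁴ = 1.960 × 0.1979 = 0.3879.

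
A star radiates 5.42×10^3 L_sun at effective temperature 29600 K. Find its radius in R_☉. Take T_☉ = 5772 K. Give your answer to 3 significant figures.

R/R_☉ = √(L/L_☉) / (T/T_☉)² = √(5.42×10^3) / (5.128)²
       = 73.62 / 26.30 = 2.799.

2.80 R_☉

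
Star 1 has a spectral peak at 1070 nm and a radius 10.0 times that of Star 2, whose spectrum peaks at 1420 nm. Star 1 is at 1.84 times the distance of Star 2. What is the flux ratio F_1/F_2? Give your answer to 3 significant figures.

Wien's law: T_1/T_2 = λ_2/λ_1 = 1420/1070 = 1.327.
L_1/L_2 = (R_1/R_2)²(T_1/T_2)⁴ = (10.0)²(1.327)⁴ = 310.2.
F_1/F_2 = (L_1/L_2)/(d_1/d_2)² = 310.2/(1.84)² = 91.62.

91.6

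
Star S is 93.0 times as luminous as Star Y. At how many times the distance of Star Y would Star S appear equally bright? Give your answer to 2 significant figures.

9.6

Equal flux requires L_S/d_S² = L_Y/d_Y², so d_S/d_Y = √(L_S/L_Y)
= √(93.0) = 9.644.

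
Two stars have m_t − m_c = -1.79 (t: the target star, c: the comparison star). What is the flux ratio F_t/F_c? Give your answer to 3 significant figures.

F_t/F_c = 10^(−(m_t − m_c)/2.5) = 10^(1.79/2.5) = 10^0.716 = 5.200.

5.20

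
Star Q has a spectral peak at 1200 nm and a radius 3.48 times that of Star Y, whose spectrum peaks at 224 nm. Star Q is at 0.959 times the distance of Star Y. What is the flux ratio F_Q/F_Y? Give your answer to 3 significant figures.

0.0160

Wien's law: T_Q/T_Y = λ_Y/λ_Q = 224/1200 = 0.1867.
L_Q/L_Y = (R_Q/R_Y)²(T_Q/T_Y)⁴ = (3.48)²(0.1867)⁴ = 0.01470.
F_Q/F_Y = (L_Q/L_Y)/(d_Q/d_Y)² = 0.01470/(0.959)² = 0.01599.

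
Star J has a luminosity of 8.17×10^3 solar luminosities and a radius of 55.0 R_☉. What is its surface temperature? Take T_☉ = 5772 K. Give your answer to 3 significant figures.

7.40×10^3 K

T/T_☉ = (L/L_☉)^(1/4) / (R/R_☉)^(1/2)
T = 5772 × (8.17×10^3)^(1/4) / √(55.0) = 5772 × 9.507 / 7.416 = 7399 K.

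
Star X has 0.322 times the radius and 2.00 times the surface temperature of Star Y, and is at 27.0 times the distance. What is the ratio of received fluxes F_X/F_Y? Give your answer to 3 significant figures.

L_X/L_Y = (R_X/R_Y)²(T_X/T_Y)⁴ = (0.322)² × (2.00)⁴ = 1.659.
F_X/F_Y = (L_X/L_Y)/(d_X/d_Y)² = 1.659 / (27.0)² = 0.002276.

0.00228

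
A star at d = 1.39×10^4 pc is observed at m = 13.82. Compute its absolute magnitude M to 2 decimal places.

-1.90

M = m − 5 log₁₀(d/10 pc) = 13.82 − 5 log₁₀(1.39×10^4/10)
  = 13.82 − 5 × 3.143 = 13.82 − 15.72 = -1.90.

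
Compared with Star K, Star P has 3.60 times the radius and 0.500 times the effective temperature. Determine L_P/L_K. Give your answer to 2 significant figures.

From the Stefan–Boltzmann law, L ∝ R²T⁴, so
L_P/L_K = (R_P/R_K)² (T_P/T_K)⁴ = (3.60)² × (0.500)⁴ = 12.96 × 0.06250 = 0.8100.

0.81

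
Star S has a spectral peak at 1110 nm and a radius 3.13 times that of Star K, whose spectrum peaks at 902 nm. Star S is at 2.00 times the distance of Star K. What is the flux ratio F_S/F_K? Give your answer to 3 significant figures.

1.07

Wien's law: T_S/T_K = λ_K/λ_S = 902/1110 = 0.8126.
L_S/L_K = (R_S/R_K)²(T_S/T_K)⁴ = (3.13)²(0.8126)⁴ = 4.272.
F_S/F_K = (L_S/L_K)/(d_S/d_K)² = 4.272/(2.00)² = 1.068.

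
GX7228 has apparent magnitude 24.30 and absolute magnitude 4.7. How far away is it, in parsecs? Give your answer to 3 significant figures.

8.32×10^4 pc

m − M = 5 log₁₀(d/10 pc)
24.30 − (4.7) = 19.60 = 5 log₁₀(d/10)
d = 10 × 10^(19.60/5) = 10 × 10^3.920 = 8.318×10^4 pc.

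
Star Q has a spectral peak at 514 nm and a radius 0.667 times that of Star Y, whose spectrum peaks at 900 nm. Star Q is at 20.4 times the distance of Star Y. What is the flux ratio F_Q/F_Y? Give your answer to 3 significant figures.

Wien's law: T_Q/T_Y = λ_Y/λ_Q = 900/514 = 1.751.
L_Q/L_Y = (R_Q/R_Y)²(T_Q/T_Y)⁴ = (0.667)²(1.751)⁴ = 4.182.
F_Q/F_Y = (L_Q/L_Y)/(d_Q/d_Y)² = 4.182/(20.4)² = 0.01005.

0.0100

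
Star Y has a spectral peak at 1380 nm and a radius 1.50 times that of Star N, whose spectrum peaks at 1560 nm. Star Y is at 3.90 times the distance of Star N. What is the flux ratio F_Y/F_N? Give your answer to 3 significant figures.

0.242

Wien's law: T_Y/T_N = λ_N/λ_Y = 1560/1380 = 1.130.
L_Y/L_N = (R_Y/R_N)²(T_Y/T_N)⁴ = (1.50)²(1.130)⁴ = 3.674.
F_Y/F_N = (L_Y/L_N)/(d_Y/d_N)² = 3.674/(3.90)² = 0.2416.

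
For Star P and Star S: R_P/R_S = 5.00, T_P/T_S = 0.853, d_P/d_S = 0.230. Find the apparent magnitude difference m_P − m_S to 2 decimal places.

-6.00

L_P/L_S = (5.00)²(0.853)⁴ = 13.24.
F_P/F_S = (L_P/L_S)/(d_P/d_S)² = 13.24/0.05290 = 250.2.
m_P − m_S = −2.5 log₁₀(250.2) = -6.00.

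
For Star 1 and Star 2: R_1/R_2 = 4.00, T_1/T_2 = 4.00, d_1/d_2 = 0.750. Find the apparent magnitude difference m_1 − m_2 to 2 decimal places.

L_1/L_2 = (4.00)²(4.00)⁴ = 4096.
F_1/F_2 = (L_1/L_2)/(d_1/d_2)² = 4096/0.5625 = 7282.
m_1 − m_2 = −2.5 log₁₀(7282) = -9.66.

-9.66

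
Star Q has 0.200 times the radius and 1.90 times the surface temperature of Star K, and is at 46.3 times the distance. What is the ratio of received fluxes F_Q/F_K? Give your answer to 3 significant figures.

2.43×10^-4

L_Q/L_K = (R_Q/R_K)²(T_Q/T_K)⁴ = (0.200)² × (1.90)⁴ = 0.5213.
F_Q/F_K = (L_Q/L_K)/(d_Q/d_K)² = 0.5213 / (46.3)² = 2.432×10^-4.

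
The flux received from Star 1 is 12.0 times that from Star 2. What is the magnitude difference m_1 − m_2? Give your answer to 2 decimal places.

m_1 − m_2 = −2.5 log₁₀(F_1/F_2) = −2.5 log₁₀(12.0) = −2.5 × (1.079) = -2.698.

-2.70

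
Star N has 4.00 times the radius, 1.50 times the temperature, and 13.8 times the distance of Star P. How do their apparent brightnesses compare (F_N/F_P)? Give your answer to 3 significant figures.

0.425

L_N/L_P = (R_N/R_P)²(T_N/T_P)⁴ = (4.00)² × (1.50)⁴ = 81.00.
F_N/F_P = (L_N/L_P)/(d_N/d_P)² = 81.00 / (13.8)² = 0.4253.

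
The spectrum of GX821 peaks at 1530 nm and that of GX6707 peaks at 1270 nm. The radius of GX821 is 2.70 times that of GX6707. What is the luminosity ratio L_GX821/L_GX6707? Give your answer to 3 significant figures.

3.46

Wien's law gives T ∝ 1/λ_max, so T_GX821/T_GX6707 = λ_GX6707/λ_GX821 = 1270/1530 = 0.8301.
Then L ∝ R²T⁴ gives L_GX821/L_GX6707 = (2.70)² × (0.8301)⁴ = 7.290 × 0.4747 = 3.461.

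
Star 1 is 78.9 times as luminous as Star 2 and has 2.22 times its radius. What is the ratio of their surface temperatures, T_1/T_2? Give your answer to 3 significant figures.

L ∝ R²T⁴ gives T ∝ (L/R²)^(1/4), so
T_1/T_2 = (78.9 / 2.22²)^(1/4) = (16.01)^(1/4) = 2.000.

2.00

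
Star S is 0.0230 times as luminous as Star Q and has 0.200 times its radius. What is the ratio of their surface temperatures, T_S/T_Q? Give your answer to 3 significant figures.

L ∝ R²T⁴ gives T ∝ (L/R²)^(1/4), so
T_S/T_Q = (0.0230 / 0.200²)^(1/4) = (0.5750)^(1/4) = 0.8708.

0.871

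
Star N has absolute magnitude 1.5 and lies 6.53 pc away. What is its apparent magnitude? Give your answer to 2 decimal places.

0.57

m = M + 5 log₁₀(d/10 pc) = 1.5 + 5 log₁₀(6.53/10)
  = 1.5 + 5 × -0.185 = 1.5 + -0.93 = 0.57.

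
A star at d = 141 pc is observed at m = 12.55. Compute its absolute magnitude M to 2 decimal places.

M = m − 5 log₁₀(d/10 pc) = 12.55 − 5 log₁₀(141/10)
  = 12.55 − 5 × 1.149 = 12.55 − 5.75 = 6.80.

6.80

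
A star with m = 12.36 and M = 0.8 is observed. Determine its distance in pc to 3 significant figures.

m − M = 5 log₁₀(d/10 pc)
12.36 − (0.8) = 11.56 = 5 log₁₀(d/10)
d = 10 × 10^(11.56/5) = 10 × 10^2.312 = 2051 pc.

2.05×10^3 pc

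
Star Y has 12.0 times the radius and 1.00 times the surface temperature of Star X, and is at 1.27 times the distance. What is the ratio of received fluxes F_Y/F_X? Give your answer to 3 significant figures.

L_Y/L_X = (R_Y/R_X)²(T_Y/T_X)⁴ = (12.0)² × (1.00)⁴ = 144.0.
F_Y/F_X = (L_Y/L_X)/(d_Y/d_X)² = 144.0 / (1.27)² = 89.28.

89.3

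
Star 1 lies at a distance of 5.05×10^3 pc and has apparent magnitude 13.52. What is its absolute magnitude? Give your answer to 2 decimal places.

M = m − 5 log₁₀(d/10 pc) = 13.52 − 5 log₁₀(5.05×10^3/10)
  = 13.52 − 5 × 2.703 = 13.52 − 13.52 = 0.00.

0.00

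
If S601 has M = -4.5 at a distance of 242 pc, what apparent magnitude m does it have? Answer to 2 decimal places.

m = M + 5 log₁₀(d/10 pc) = -4.5 + 5 log₁₀(242/10)
  = -4.5 + 5 × 1.384 = -4.5 + 6.92 = 2.42.

2.42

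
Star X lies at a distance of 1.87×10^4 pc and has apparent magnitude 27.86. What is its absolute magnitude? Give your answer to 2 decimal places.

11.50

M = m − 5 log₁₀(d/10 pc) = 27.86 − 5 log₁₀(1.87×10^4/10)
  = 27.86 − 5 × 3.272 = 27.86 − 16.36 = 11.50.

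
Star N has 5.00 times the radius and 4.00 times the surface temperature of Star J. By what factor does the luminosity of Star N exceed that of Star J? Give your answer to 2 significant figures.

6.4×10^3

From the Stefan–Boltzmann law, L ∝ R²T⁴, so
L_N/L_J = (R_N/R_J)² (T_N/T_J)⁴ = (5.00)² × (4.00)⁴ = 25.00 × 256.0 = 6400.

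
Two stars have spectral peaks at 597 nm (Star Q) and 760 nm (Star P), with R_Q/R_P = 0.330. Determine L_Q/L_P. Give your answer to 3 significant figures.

0.286

Wien's law gives T ∝ 1/λ_max, so T_Q/T_P = λ_P/λ_Q = 760/597 = 1.273.
Then L ∝ R²T⁴ gives L_Q/L_P = (0.330)² × (1.273)⁴ = 0.1089 × 2.626 = 0.2860.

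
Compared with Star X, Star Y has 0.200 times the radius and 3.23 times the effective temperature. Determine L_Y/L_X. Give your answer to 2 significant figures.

From the Stefan–Boltzmann law, L ∝ R²T⁴, so
L_Y/L_X = (R_Y/R_X)² (T_Y/T_X)⁴ = (0.200)² × (3.23)⁴ = 0.04000 × 108.8 = 4.354.

4.4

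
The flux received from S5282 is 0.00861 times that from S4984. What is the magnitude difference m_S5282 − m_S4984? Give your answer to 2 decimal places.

m_S5282 − m_S4984 = −2.5 log₁₀(F_S5282/F_S4984) = −2.5 log₁₀(0.00861) = −2.5 × (-2.065) = 5.162.

5.16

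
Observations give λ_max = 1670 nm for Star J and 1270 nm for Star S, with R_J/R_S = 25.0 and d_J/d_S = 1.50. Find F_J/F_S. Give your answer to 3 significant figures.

92.9

Wien's law: T_J/T_S = λ_S/λ_J = 1270/1670 = 0.7605.
L_J/L_S = (R_J/R_S)²(T_J/T_S)⁴ = (25.0)²(0.7605)⁴ = 209.0.
F_J/F_S = (L_J/L_S)/(d_J/d_S)² = 209.0/(1.50)² = 92.91.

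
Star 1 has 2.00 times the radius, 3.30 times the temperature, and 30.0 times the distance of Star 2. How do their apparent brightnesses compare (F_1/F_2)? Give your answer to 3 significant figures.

L_1/L_2 = (R_1/R_2)²(T_1/T_2)⁴ = (2.00)² × (3.30)⁴ = 474.4.
F_1/F_2 = (L_1/L_2)/(d_1/d_2)² = 474.4 / (30.0)² = 0.5271.

0.527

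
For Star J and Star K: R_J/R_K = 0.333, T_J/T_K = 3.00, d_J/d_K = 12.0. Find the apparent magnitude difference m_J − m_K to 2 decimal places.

L_J/L_K = (0.333)²(3.00)⁴ = 8.982.
F_J/F_K = (L_J/L_K)/(d_J/d_K)² = 8.982/144.0 = 0.06238.
m_J − m_K = −2.5 log₁₀(0.06238) = 3.01.

3.01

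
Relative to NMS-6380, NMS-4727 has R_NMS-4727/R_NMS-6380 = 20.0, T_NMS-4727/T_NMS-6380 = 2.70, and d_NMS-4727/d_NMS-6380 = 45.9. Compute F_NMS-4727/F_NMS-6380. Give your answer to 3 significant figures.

10.1

L_NMS-4727/L_NMS-6380 = (R_NMS-4727/R_NMS-6380)²(T_NMS-4727/T_NMS-6380)⁴ = (20.0)² × (2.70)⁴ = 2.126×10^4.
F_NMS-4727/F_NMS-6380 = (L_NMS-4727/L_NMS-6380)/(d_NMS-4727/d_NMS-6380)² = 2.126×10^4 / (45.9)² = 10.09.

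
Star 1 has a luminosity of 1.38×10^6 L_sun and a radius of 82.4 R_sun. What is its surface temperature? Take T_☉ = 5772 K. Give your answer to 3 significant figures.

T/T_☉ = (L/L_☉)^(1/4) / (R/R_☉)^(1/2)
T = 5772 × (1.38×10^6)^(1/4) / √(82.4) = 5772 × 34.27 / 9.077 = 2.179×10^4 K.

2.18×10^4 K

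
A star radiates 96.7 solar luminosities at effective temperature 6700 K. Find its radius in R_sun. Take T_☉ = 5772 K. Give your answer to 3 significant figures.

7.30 R_sun

R/R_☉ = √(L/L_☉) / (T/T_☉)² = √(96.7) / (1.161)²
       = 9.834 / 1.347 = 7.298.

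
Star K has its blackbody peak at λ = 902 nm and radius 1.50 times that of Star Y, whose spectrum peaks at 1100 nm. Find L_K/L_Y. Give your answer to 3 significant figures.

4.98

Wien's law gives T ∝ 1/λ_max, so T_K/T_Y = λ_Y/λ_K = 1100/902 = 1.220.
Then L ∝ R²T⁴ gives L_K/L_Y = (1.50)² × (1.220)⁴ = 2.250 × 2.212 = 4.977.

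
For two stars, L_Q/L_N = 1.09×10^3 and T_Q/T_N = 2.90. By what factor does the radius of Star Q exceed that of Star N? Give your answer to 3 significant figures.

3.93

L ∝ R²T⁴ gives R ∝ √L / T², so
R_Q/R_N = √(1.09×10^3) / (2.90)² = 33.02 / 8.410 = 3.926.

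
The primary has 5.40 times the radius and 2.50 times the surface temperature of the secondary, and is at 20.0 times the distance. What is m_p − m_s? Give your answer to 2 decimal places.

-1.14

L_p/L_s = (5.40)²(2.50)⁴ = 1139.
F_p/F_s = (L_p/L_s)/(d_p/d_s)² = 1139/400.0 = 2.848.
m_p − m_s = −2.5 log₁₀(2.848) = -1.14.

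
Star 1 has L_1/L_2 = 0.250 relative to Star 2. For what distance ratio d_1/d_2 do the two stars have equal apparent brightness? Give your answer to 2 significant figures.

Equal flux requires L_1/d_1² = L_2/d_2², so d_1/d_2 = √(L_1/L_2)
= √(0.250) = 0.5000.

0.50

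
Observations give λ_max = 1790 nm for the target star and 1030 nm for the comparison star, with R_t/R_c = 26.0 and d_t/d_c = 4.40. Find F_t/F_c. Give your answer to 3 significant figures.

Wien's law: T_t/T_c = λ_c/λ_t = 1030/1790 = 0.5754.
L_t/L_c = (R_t/R_c)²(T_t/T_c)⁴ = (26.0)²(0.5754)⁴ = 74.11.
F_t/F_c = (L_t/L_c)/(d_t/d_c)² = 74.11/(4.40)² = 3.828.

3.83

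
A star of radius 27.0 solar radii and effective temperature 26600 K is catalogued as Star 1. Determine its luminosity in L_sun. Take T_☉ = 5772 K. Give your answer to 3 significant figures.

L/L_☉ = (R/R_☉)² (T/T_☉)⁴ = (27.0)² × (26600/5772)⁴
       = 729.0 × (4.608)⁴ = 729.0 × 451.0 = 3.288×10^5.

3.29×10^5 L_sun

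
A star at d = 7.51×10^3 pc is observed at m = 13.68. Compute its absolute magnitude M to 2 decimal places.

M = m − 5 log₁₀(d/10 pc) = 13.68 − 5 log₁₀(7.51×10^3/10)
  = 13.68 − 5 × 2.876 = 13.68 − 14.38 = -0.70.

-0.70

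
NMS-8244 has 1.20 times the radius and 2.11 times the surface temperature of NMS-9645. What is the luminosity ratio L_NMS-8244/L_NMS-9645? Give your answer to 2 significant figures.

From the Stefan–Boltzmann law, L ∝ R²T⁴, so
L_NMS-8244/L_NMS-9645 = (R_NMS-8244/R_NMS-9645)² (T_NMS-8244/T_NMS-9645)⁴ = (1.20)² × (2.11)⁴ = 1.440 × 19.82 = 28.54.

29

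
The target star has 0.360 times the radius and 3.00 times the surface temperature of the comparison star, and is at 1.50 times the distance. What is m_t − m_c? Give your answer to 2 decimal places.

-1.67

L_t/L_c = (0.360)²(3.00)⁴ = 10.50.
F_t/F_c = (L_t/L_c)/(d_t/d_c)² = 10.50/2.250 = 4.666.
m_t − m_c = −2.5 log₁₀(4.666) = -1.67.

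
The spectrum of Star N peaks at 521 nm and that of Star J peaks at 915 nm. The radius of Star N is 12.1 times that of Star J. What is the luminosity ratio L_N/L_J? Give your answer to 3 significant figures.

Wien's law gives T ∝ 1/λ_max, so T_N/T_J = λ_J/λ_N = 915/521 = 1.756.
Then L ∝ R²T⁴ gives L_N/L_J = (12.1)² × (1.756)⁴ = 146.4 × 9.513 = 1393.

1.39×10^3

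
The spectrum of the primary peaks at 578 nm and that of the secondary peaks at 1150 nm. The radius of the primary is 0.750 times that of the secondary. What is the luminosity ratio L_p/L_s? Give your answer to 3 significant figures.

8.81

Wien's law gives T ∝ 1/λ_max, so T_p/T_s = λ_s/λ_p = 1150/578 = 1.990.
Then L ∝ R²T⁴ gives L_p/L_s = (0.750)² × (1.990)⁴ = 0.5625 × 15.67 = 8.815.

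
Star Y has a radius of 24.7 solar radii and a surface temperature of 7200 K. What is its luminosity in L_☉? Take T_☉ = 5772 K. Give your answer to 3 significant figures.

1.48×10^3 L_☉

L/L_☉ = (R/R_☉)² (T/T_☉)⁴ = (24.7)² × (7200/5772)⁴
       = 610.1 × (1.247)⁴ = 610.1 × 2.421 = 1477.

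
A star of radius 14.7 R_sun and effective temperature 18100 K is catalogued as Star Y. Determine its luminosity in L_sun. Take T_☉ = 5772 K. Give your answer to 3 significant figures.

L/L_☉ = (R/R_☉)² (T/T_☉)⁴ = (14.7)² × (18100/5772)⁴
       = 216.1 × (3.136)⁴ = 216.1 × 96.70 = 2.090×10^4.

2.09×10^4 L_sun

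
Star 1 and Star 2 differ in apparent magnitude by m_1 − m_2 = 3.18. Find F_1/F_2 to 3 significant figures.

0.0535

F_1/F_2 = 10^(−(m_1 − m_2)/2.5) = 10^(-3.18/2.5) = 10^-1.272 = 0.05346.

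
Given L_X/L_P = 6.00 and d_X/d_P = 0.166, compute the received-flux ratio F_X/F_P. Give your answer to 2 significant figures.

2.2×10^2

F = L/(4πd²), so F_X/F_P = (L_X/L_P) / (d_X/d_P)²
= 6.00 / (0.166)² = 6.00 / 0.02756 = 217.7.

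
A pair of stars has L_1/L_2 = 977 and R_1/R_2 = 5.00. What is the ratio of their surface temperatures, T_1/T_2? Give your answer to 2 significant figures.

2.5

L ∝ R²T⁴ gives T ∝ (L/R²)^(1/4), so
T_1/T_2 = (977 / 5.00²)^(1/4) = (39.08)^(1/4) = 2.500.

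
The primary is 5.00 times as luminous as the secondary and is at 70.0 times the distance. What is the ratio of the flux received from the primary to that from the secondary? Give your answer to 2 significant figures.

F = L/(4πd²), so F_p/F_s = (L_p/L_s) / (d_p/d_s)²
= 5.00 / (70.0)² = 5.00 / 4900 = 0.001020.

0.0010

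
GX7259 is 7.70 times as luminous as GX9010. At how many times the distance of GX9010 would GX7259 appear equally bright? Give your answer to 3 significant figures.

Equal flux requires L_GX7259/d_GX7259² = L_GX9010/d_GX9010², so d_GX7259/d_GX9010 = √(L_GX7259/L_GX9010)
= √(7.70) = 2.775.

2.77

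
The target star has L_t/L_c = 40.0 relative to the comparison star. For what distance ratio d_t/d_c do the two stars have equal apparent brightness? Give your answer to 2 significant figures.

Equal flux requires L_t/d_t² = L_c/d_c², so d_t/d_c = √(L_t/L_c)
= √(40.0) = 6.325.

6.3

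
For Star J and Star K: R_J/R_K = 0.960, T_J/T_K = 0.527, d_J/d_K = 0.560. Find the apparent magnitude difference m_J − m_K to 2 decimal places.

1.61

L_J/L_K = (0.960)²(0.527)⁴ = 0.07109.
F_J/F_K = (L_J/L_K)/(d_J/d_K)² = 0.07109/0.3136 = 0.2267.
m_J − m_K = −2.5 log₁₀(0.2267) = 1.61.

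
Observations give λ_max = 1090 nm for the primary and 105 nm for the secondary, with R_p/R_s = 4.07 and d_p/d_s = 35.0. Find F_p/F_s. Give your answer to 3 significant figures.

Wien's law: T_p/T_s = λ_s/λ_p = 105/1090 = 0.09633.
L_p/L_s = (R_p/R_s)²(T_p/T_s)⁴ = (4.07)²(0.09633)⁴ = 0.001426.
F_p/F_s = (L_p/L_s)/(d_p/d_s)² = 0.001426/(35.0)² = 1.164×10^-6.

1.16×10^-6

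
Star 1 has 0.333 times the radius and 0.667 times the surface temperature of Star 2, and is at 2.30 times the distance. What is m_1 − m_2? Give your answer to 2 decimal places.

5.96

L_1/L_2 = (0.333)²(0.667)⁴ = 0.02195.
F_1/F_2 = (L_1/L_2)/(d_1/d_2)² = 0.02195/5.290 = 0.004149.
m_1 − m_2 = −2.5 log₁₀(0.004149) = 5.96.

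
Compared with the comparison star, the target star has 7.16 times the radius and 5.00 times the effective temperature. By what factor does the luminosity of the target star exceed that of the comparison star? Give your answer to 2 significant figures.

3.2×10^4

From the Stefan–Boltzmann law, L ∝ R²T⁴, so
L_t/L_c = (R_t/R_c)² (T_t/T_c)⁴ = (7.16)² × (5.00)⁴ = 51.27 × 625.0 = 3.204×10^4.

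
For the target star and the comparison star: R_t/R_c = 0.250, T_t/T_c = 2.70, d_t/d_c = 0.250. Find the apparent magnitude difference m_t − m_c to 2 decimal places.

-4.31

L_t/L_c = (0.250)²(2.70)⁴ = 3.322.
F_t/F_c = (L_t/L_c)/(d_t/d_c)² = 3.322/0.06250 = 53.14.
m_t − m_c = −2.5 log₁₀(53.14) = -4.31.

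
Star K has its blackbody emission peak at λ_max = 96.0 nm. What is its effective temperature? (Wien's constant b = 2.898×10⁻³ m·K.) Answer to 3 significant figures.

3.02×10^4 K

T = b/λ_max = 2.898×10⁻³ / (96.0×10⁻⁹) = 3.019×10^4 K.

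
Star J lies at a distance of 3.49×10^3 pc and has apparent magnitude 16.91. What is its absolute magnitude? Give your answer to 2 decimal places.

4.20

M = m − 5 log₁₀(d/10 pc) = 16.91 − 5 log₁₀(3.49×10^3/10)
  = 16.91 − 5 × 2.543 = 16.91 − 12.71 = 4.20.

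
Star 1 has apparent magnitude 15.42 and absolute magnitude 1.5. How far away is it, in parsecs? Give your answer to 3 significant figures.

m − M = 5 log₁₀(d/10 pc)
15.42 − (1.5) = 13.92 = 5 log₁₀(d/10)
d = 10 × 10^(13.92/5) = 10 × 10^2.784 = 6081 pc.

6.08×10^3 pc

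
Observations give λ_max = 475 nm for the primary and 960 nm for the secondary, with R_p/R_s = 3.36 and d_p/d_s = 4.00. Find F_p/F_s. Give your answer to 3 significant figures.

Wien's law: T_p/T_s = λ_s/λ_p = 960/475 = 2.021.
L_p/L_s = (R_p/R_s)²(T_p/T_s)⁴ = (3.36)²(2.021)⁴ = 188.4.
F_p/F_s = (L_p/L_s)/(d_p/d_s)² = 188.4/(4.00)² = 11.77.

11.8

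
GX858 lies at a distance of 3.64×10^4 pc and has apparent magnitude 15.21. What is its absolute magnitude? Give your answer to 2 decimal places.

M = m − 5 log₁₀(d/10 pc) = 15.21 − 5 log₁₀(3.64×10^4/10)
  = 15.21 − 5 × 3.561 = 15.21 − 17.81 = -2.60.

-2.60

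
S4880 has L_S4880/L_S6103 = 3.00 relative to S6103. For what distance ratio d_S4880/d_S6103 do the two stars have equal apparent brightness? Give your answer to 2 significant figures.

Equal flux requires L_S4880/d_S4880² = L_S6103/d_S6103², so d_S4880/d_S6103 = √(L_S4880/L_S6103)
= √(3.00) = 1.732.

1.7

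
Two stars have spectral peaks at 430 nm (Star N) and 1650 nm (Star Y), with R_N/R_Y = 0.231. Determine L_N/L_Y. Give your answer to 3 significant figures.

Wien's law gives T ∝ 1/λ_max, so T_N/T_Y = λ_Y/λ_N = 1650/430 = 3.837.
Then L ∝ R²T⁴ gives L_N/L_Y = (0.231)² × (3.837)⁴ = 0.05336 × 216.8 = 11.57.

11.6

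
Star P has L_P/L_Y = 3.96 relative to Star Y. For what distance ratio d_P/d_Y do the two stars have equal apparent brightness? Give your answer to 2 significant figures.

2.0

Equal flux requires L_P/d_P² = L_Y/d_Y², so d_P/d_Y = √(L_P/L_Y)
= √(3.96) = 1.990.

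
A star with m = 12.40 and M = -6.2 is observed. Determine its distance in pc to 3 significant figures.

5.25×10^4 pc

m − M = 5 log₁₀(d/10 pc)
12.40 − (-6.2) = 18.60 = 5 log₁₀(d/10)
d = 10 × 10^(18.60/5) = 10 × 10^3.720 = 5.248×10^4 pc.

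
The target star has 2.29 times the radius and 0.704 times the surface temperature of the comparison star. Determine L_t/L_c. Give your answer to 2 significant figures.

From the Stefan–Boltzmann law, L ∝ R²T⁴, so
L_t/L_c = (R_t/R_c)² (T_t/T_c)⁴ = (2.29)² × (0.704)⁴ = 5.244 × 0.2456 = 1.288.

1.3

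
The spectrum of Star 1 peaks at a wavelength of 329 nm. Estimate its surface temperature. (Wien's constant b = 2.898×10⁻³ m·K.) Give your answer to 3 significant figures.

T = b/λ_max = 2.898×10⁻³ / (329×10⁻⁹) = 8809 K.

8.81×10^3 K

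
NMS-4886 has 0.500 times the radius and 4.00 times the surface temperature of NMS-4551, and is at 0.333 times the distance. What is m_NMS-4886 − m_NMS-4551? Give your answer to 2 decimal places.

L_NMS-4886/L_NMS-4551 = (0.500)²(4.00)⁴ = 64.00.
F_NMS-4886/F_NMS-4551 = (L_NMS-4886/L_NMS-4551)/(d_NMS-4886/d_NMS-4551)² = 64.00/0.1109 = 577.2.
m_NMS-4886 − m_NMS-4551 = −2.5 log₁₀(577.2) = -6.90.

-6.90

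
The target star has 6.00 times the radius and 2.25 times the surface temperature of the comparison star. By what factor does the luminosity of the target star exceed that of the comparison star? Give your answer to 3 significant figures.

From the Stefan–Boltzmann law, L ∝ R²T⁴, so
L_t/L_c = (R_t/R_c)² (T_t/T_c)⁴ = (6.00)² × (2.25)⁴ = 36.00 × 25.63 = 922.6.

923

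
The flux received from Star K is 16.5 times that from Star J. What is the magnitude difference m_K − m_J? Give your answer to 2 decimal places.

m_K − m_J = −2.5 log₁₀(F_K/F_J) = −2.5 log₁₀(16.5) = −2.5 × (1.217) = -3.044.

-3.04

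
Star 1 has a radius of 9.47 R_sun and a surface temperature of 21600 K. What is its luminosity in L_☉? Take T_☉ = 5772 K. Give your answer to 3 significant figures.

1.76×10^4 L_☉

L/L_☉ = (R/R_☉)² (T/T_☉)⁴ = (9.47)² × (21600/5772)⁴
       = 89.68 × (3.742)⁴ = 89.68 × 196.1 = 1.759×10^4.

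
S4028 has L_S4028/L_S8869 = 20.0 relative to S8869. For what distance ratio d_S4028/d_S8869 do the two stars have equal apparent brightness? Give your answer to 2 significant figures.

Equal flux requires L_S4028/d_S4028² = L_S8869/d_S8869², so d_S4028/d_S8869 = √(L_S4028/L_S8869)
= √(20.0) = 4.472.

4.5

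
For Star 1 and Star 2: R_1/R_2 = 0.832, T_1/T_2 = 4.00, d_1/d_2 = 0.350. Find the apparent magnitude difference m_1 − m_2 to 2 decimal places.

L_1/L_2 = (0.832)²(4.00)⁴ = 177.2.
F_1/F_2 = (L_1/L_2)/(d_1/d_2)² = 177.2/0.1225 = 1447.
m_1 − m_2 = −2.5 log₁₀(1447) = -7.90.

-7.90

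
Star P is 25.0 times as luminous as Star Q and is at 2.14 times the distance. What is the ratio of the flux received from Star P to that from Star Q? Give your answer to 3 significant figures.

5.46

F = L/(4πd²), so F_P/F_Q = (L_P/L_Q) / (d_P/d_Q)²
= 25.0 / (2.14)² = 25.0 / 4.580 = 5.459.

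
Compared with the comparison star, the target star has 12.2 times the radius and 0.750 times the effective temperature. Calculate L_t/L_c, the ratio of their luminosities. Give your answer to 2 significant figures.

47

From the Stefan–Boltzmann law, L ∝ R²T⁴, so
L_t/L_c = (R_t/R_c)² (T_t/T_c)⁴ = (12.2)² × (0.750)⁴ = 148.8 × 0.3164 = 47.09.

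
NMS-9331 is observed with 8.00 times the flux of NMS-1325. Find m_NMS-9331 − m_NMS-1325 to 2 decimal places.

m_NMS-9331 − m_NMS-1325 = −2.5 log₁₀(F_NMS-9331/F_NMS-1325) = −2.5 log₁₀(8.00) = −2.5 × (0.903) = -2.258.

-2.26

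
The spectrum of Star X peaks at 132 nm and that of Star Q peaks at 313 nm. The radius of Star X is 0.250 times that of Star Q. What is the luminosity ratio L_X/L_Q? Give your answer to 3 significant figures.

Wien's law gives T ∝ 1/λ_max, so T_X/T_Q = λ_Q/λ_X = 313/132 = 2.371.
Then L ∝ R²T⁴ gives L_X/L_Q = (0.250)² × (2.371)⁴ = 0.06250 × 31.61 = 1.976.

1.98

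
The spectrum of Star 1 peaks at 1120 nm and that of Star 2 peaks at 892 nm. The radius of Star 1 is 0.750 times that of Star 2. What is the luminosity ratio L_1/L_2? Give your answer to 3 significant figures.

Wien's law gives T ∝ 1/λ_max, so T_1/T_2 = λ_2/λ_1 = 892/1120 = 0.7964.
Then L ∝ R²T⁴ gives L_1/L_2 = (0.750)² × (0.7964)⁴ = 0.5625 × 0.4023 = 0.2263.

0.226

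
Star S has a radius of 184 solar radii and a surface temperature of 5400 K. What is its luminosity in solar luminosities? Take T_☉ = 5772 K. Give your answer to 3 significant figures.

L/L_☉ = (R/R_☉)² (T/T_☉)⁴ = (184)² × (5400/5772)⁴
       = 3.386×10^4 × (0.9356)⁴ = 3.386×10^4 × 0.7661 = 2.594×10^4.

2.59×10^4 solar luminosities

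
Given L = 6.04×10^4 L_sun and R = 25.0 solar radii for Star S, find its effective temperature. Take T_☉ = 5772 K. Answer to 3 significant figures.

1.81×10^4 K

T/T_☉ = (L/L_☉)^(1/4) / (R/R_☉)^(1/2)
T = 5772 × (6.04×10^4)^(1/4) / √(25.0) = 5772 × 15.68 / 5.000 = 1.810×10^4 K.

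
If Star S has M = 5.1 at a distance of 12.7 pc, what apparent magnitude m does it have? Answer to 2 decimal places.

m = M + 5 log₁₀(d/10 pc) = 5.1 + 5 log₁₀(12.7/10)
  = 5.1 + 5 × 0.104 = 5.1 + 0.52 = 5.62.

5.62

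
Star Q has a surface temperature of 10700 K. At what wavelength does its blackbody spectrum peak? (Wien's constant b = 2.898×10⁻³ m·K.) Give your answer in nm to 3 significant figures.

271 nm

λ_max = b/T = 2.898×10⁻³ / 10700 = 2.71×10^-7 m = 270.8 nm.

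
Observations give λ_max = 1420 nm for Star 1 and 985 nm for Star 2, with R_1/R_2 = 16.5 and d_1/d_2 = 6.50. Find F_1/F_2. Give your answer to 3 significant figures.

1.49

Wien's law: T_1/T_2 = λ_2/λ_1 = 985/1420 = 0.6937.
L_1/L_2 = (R_1/R_2)²(T_1/T_2)⁴ = (16.5)²(0.6937)⁴ = 63.03.
F_1/F_2 = (L_1/L_2)/(d_1/d_2)² = 63.03/(6.50)² = 1.492.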